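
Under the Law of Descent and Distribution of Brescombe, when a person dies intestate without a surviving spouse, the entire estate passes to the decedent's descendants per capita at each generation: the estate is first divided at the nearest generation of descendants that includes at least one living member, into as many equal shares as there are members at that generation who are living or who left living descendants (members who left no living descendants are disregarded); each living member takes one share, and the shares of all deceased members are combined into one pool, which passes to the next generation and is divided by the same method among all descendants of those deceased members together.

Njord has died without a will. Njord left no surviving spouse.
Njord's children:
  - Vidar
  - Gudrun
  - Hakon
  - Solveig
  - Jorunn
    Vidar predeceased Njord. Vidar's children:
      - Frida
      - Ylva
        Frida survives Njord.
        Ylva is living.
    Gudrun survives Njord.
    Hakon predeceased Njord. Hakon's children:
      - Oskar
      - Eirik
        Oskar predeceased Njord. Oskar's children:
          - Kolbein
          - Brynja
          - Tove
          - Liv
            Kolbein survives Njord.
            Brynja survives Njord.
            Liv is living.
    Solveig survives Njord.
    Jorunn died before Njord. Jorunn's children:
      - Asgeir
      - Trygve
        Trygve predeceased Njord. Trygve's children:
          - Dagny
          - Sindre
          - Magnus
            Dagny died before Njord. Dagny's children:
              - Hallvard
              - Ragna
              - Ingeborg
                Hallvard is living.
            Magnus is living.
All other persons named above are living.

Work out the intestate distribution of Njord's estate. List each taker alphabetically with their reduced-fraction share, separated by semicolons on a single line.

Asgeir 1/10; Brynja 1/35; Eirik 1/10; Frida 1/10; Gudrun 1/5; Hallvard 1/105; Ingeborg 1/105; Kolbein 1/35; Liv 1/35; Magnus 1/35; Ragna 1/105; Sindre 1/35; Solveig 1/5; Tove 1/35; Ylva 1/10

There is no surviving spouse, so the entire estate passes to Njord's descendants per capita at each generation.
At generation 1 (Vidar, Gudrun, Hakon, Solveig, Jorunn) there are 5 shares of (1)/5 = 1/5 each.
Living: Gudrun and Solveig — each takes 1/5.
Deceased: Vidar, Hakon, and Jorunn. Their combined 3/5 is pooled and carried to generation 2.
At generation 2 (Frida, Ylva, Oskar, Eirik, Asgeir, Trygve) there are 6 shares of (3/5)/6 = 1/10 each.
Living: Frida, Ylva, Eirik, and Asgeir — each takes 1/10.
Deceased: Oskar and Trygve. Their combined 1/5 is pooled and carried to generation 3.
At generation 3 (Kolbein, Brynja, Tove, Liv, Dagny, Sindre, Magnus) there are 7 shares of (1/5)/7 = 1/35 each.
Living: Kolbein, Brynja, Tove, Liv, Sindre, and Magnus — each takes 1/35.
Deceased: Dagny. That 1/35 share is carried to generation 4.
At generation 4 (Hallvard, Ragna, Ingeborg) there are 3 shares of (1/35)/3 = 1/105 each.
Living: Hallvard, Ragna, and Ingeborg — each takes 1/105.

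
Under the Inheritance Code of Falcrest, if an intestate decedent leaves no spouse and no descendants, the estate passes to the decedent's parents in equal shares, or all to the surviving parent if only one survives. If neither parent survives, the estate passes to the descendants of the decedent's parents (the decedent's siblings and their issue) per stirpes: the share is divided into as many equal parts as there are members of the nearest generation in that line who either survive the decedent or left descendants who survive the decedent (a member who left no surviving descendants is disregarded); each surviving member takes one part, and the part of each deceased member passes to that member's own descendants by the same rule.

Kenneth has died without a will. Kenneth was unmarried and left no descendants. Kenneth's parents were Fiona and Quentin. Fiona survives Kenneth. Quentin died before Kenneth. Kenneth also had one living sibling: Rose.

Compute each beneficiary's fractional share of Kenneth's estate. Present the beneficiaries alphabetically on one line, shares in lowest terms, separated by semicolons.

Only one parent, Fiona, survives, so Fiona takes the entire estate. The siblings take nothing because a surviving parent has priority.

Fiona 1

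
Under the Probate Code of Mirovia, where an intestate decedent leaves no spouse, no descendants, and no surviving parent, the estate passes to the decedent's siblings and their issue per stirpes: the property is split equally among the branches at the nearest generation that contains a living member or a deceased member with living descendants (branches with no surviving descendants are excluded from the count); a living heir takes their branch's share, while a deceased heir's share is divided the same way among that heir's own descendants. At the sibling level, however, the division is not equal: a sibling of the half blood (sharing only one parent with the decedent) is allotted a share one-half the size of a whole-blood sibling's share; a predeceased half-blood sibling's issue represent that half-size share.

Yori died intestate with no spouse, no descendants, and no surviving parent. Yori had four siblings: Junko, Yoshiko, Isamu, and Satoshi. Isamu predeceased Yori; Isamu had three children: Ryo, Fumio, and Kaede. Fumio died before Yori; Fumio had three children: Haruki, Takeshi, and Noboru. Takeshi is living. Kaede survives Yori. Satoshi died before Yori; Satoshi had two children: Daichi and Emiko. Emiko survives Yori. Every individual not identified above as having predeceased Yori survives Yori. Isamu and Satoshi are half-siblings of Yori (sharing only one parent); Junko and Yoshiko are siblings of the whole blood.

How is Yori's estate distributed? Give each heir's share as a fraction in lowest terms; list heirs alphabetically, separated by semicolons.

No spouse, descendants, or parent survives, so the estate passes to Yori's siblings per stirpes.
Half-blood siblings count for one-half the weight of whole-blood siblings at the initial division.
Dividing 1 in proportion to weights (total weight 3): Junko (weight 1) → 1/3; Yoshiko (weight 1) → 1/3; Isamu (weight 1/2) → 1/6; Satoshi (weight 1/2) → 1/6.
Junko is living and takes 1/3.
Yoshiko is living and takes 1/3.
Isamu predeceased; the 1/6 allotted to Isamu's branch passes to Isamu's issue by representation.
The 1/6 is divided into 3 equal shares of 1/18 among Ryo, Fumio, Kaede.
Ryo is living and takes 1/18.
Fumio predeceased; the 1/18 allotted to Fumio's branch passes to Fumio's issue by representation.
The 1/18 is divided into 3 equal shares of 1/54 among Haruki, Takeshi, Noboru.
Haruki is living and takes 1/54.
Takeshi is living and takes 1/54.
Noboru is living and takes 1/54.
Kaede is living and takes 1/18.
Satoshi predeceased; the 1/6 allotted to Satoshi's branch passes to Satoshi's issue by representation.
The 1/6 is divided into 2 equal shares of 1/12 among Daichi, Emiko.
Daichi is living and takes 1/12.
Emiko is living and takes 1/12.

Daichi 1/12; Emiko 1/12; Haruki 1/54; Junko 1/3; Kaede 1/18; Noboru 1/54; Ryo 1/18; Takeshi 1/54; Yoshiko 1/3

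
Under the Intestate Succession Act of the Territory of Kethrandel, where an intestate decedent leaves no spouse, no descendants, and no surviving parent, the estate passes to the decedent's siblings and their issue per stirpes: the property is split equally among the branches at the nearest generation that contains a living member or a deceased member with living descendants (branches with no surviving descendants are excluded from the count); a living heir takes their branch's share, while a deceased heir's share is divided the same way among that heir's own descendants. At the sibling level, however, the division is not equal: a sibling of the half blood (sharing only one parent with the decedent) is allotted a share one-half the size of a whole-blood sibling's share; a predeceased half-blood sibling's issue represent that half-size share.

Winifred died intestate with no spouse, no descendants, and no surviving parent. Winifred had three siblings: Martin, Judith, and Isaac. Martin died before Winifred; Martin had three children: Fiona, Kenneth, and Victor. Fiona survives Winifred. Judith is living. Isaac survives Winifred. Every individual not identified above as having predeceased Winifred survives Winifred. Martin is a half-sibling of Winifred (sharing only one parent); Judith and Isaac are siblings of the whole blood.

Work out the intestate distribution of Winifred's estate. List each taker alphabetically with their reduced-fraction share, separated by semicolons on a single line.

No spouse, descendants, or parent survives, so the estate passes to Winifred's siblings per stirpes.
Half-blood siblings count for one-half the weight of whole-blood siblings at the initial division.
Dividing 1 in proportion to weights (total weight 5/2): Martin (weight 1/2) → 1/5; Judith (weight 1) → 2/5; Isaac (weight 1) → 2/5.
Martin predeceased; the 1/5 allotted to Martin's branch passes to Martin's issue by representation.
The 1/5 is divided into 3 equal shares of 1/15 among Fiona, Kenneth, Victor.
Fiona is living and takes 1/15.
Kenneth is living and takes 1/15.
Victor is living and takes 1/15.
Judith is living and takes 2/5.
Isaac is living and takes 2/5.

Fiona 1/15; Isaac 2/5; Judith 2/5; Kenneth 1/15; Victor 1/15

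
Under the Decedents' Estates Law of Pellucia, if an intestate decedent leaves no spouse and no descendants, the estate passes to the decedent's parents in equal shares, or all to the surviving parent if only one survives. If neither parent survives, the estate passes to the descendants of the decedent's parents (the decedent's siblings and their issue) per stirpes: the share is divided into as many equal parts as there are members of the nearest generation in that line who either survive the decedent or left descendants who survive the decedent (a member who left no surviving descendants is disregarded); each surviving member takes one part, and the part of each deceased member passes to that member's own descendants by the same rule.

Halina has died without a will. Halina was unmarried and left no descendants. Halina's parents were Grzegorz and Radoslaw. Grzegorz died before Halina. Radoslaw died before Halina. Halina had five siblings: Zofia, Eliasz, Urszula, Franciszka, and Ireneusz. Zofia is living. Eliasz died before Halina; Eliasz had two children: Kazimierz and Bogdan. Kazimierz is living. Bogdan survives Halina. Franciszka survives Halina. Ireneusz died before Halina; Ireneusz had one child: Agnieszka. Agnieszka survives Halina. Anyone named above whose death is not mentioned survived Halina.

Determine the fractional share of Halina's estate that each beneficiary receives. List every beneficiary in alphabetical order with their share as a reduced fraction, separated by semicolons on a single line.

Neither parent survives and there are no descendants, so the estate passes to Halina's siblings and their issue per stirpes.
The estate is divided into 5 equal shares of 1/5 among Zofia, Eliasz, Urszula, Franciszka, Ireneusz.
Zofia is living and takes 1/5.
Eliasz predeceased; the 1/5 allotted to Eliasz's branch passes to Eliasz's issue by representation.
The 1/5 is divided into 2 equal shares of 1/10 among Kazimierz, Bogdan.
Kazimierz is living and takes 1/10.
Bogdan is living and takes 1/10.
Urszula is living and takes 1/5.
Franciszka is living and takes 1/5.
Ireneusz predeceased; the 1/5 allotted to Ireneusz's branch passes to Ireneusz's issue by representation.
Agnieszka is the sole taker at this level and receives the full 1/5.

Agnieszka 1/5; Bogdan 1/10; Franciszka 1/5; Kazimierz 1/10; Urszula 1/5; Zofia 1/5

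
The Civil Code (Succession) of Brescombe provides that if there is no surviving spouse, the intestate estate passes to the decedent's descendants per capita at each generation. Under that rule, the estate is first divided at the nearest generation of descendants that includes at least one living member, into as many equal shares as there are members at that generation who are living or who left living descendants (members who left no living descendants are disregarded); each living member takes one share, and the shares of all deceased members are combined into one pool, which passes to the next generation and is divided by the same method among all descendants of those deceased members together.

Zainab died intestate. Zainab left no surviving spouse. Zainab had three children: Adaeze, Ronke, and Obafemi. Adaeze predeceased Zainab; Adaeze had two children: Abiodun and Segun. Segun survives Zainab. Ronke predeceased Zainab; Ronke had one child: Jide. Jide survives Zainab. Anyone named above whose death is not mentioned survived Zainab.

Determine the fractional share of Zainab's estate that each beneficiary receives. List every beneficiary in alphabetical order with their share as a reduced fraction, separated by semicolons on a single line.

Abiodun 2/9; Jide 2/9; Obafemi 1/3; Segun 2/9

There is no surviving spouse, so the entire estate passes to Zainab's descendants per capita at each generation.
At generation 1 (Adaeze, Ronke, Obafemi) there are 3 shares of (1)/3 = 1/3 each.
Living: Obafemi — each takes 1/3.
Deceased: Adaeze and Ronke. Their combined 2/3 is pooled and carried to generation 2.
At generation 2 (Abiodun, Segun, Jide) there are 3 shares of (2/3)/3 = 2/9 each.
Living: Abiodun, Segun, and Jide — each takes 2/9.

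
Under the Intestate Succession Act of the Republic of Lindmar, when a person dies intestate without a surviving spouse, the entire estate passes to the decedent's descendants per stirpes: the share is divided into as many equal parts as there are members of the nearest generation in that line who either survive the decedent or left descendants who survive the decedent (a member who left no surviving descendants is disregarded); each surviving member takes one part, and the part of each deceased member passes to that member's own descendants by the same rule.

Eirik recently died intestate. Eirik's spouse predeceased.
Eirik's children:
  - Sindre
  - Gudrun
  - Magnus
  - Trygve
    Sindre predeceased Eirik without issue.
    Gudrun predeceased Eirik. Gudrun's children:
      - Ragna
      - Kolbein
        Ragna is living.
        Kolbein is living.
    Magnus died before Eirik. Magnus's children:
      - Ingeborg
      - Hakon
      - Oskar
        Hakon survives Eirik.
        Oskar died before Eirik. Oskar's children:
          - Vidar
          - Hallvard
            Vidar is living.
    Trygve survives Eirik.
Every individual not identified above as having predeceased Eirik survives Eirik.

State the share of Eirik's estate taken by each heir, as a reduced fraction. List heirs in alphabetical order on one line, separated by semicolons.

There is no surviving spouse, so the entire estate passes to Eirik's descendants per stirpes.
Sindre left no surviving issue, so that branch lapses and is disregarded.
The estate is divided into 3 equal shares of 1/3 among Gudrun, Magnus, Trygve.
Gudrun predeceased; the 1/3 allotted to Gudrun's branch passes to Gudrun's issue by representation.
The 1/3 is divided into 2 equal shares of 1/6 among Ragna, Kolbein.
Ragna is living and takes 1/6.
Kolbein is living and takes 1/6.
Magnus predeceased; the 1/3 allotted to Magnus's branch passes to Magnus's issue by representation.
The 1/3 is divided into 3 equal shares of 1/9 among Ingeborg, Hakon, Oskar.
Ingeborg is living and takes 1/9.
Hakon is living and takes 1/9.
Oskar predeceased; the 1/9 allotted to Oskar's branch passes to Oskar's issue by representation.
The 1/9 is divided into 2 equal shares of 1/18 among Vidar, Hallvard.
Vidar is living and takes 1/18.
Hallvard is living and takes 1/18.
Trygve is living and takes 1/3.

Hakon 1/9; Hallvard 1/18; Ingeborg 1/9; Kolbein 1/6; Ragna 1/6; Trygve 1/3; Vidar 1/18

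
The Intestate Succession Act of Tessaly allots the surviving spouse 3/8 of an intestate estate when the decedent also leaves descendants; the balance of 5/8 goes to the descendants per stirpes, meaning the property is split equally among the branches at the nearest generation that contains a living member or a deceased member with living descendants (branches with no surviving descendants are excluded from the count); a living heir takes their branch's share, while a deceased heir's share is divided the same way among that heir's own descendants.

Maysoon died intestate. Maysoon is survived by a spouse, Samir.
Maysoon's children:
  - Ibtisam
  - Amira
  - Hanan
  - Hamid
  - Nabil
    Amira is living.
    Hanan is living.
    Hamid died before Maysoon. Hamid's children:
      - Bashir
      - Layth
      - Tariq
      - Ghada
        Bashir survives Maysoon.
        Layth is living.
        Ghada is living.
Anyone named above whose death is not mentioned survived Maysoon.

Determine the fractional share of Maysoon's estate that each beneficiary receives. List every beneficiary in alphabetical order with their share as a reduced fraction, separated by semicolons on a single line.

Amira 1/8; Bashir 1/32; Ghada 1/32; Hanan 1/8; Ibtisam 1/8; Layth 1/32; Nabil 1/8; Samir 3/8; Tariq 1/32

Samir, as surviving spouse, takes 3/8.
The remaining 5/8 passes to Maysoon's descendants per stirpes.
The 5/8 is divided into 5 equal shares of 1/8 among Ibtisam, Amira, Hanan, Hamid, Nabil.
Ibtisam is living and takes 1/8.
Amira is living and takes 1/8.
Hanan is living and takes 1/8.
Hamid predeceased; the 1/8 allotted to Hamid's branch passes to Hamid's issue by representation.
The 1/8 is divided into 4 equal shares of 1/32 among Bashir, Layth, Tariq, Ghada.
Bashir is living and takes 1/32.
Layth is living and takes 1/32.
Tariq is living and takes 1/32.
Ghada is living and takes 1/32.
Nabil is living and takes 1/8.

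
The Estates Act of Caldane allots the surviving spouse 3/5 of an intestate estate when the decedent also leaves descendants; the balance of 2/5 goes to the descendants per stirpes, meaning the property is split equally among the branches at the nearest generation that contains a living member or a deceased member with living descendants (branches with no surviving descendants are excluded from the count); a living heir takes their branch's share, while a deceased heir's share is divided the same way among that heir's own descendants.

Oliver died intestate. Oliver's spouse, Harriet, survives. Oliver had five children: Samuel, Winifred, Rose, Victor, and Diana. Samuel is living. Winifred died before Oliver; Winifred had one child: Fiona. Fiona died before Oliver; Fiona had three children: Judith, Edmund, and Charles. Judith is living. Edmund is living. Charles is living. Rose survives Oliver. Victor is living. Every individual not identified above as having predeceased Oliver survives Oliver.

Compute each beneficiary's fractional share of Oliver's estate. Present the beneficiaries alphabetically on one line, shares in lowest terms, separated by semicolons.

Charles 2/75; Diana 2/25; Edmund 2/75; Harriet 3/5; Judith 2/75; Rose 2/25; Samuel 2/25; Victor 2/25

Harriet, as surviving spouse, takes 3/5.
The remaining 2/5 passes to Oliver's descendants per stirpes.
The 2/5 is divided into 5 equal shares of 2/25 among Samuel, Winifred, Rose, Victor, Diana.
Samuel is living and takes 2/25.
Winifred predeceased; the 2/25 allotted to Winifred's branch passes to Winifred's issue by representation.
Fiona's line is the sole branch at this level, so the full 2/25 passes to Fiona's issue by representation.
The 2/25 is divided into 3 equal shares of 2/75 among Judith, Edmund, Charles.
Judith is living and takes 2/75.
Edmund is living and takes 2/75.
Charles is living and takes 2/75.
Rose is living and takes 2/25.
Victor is living and takes 2/25.
Diana is living and takes 2/25.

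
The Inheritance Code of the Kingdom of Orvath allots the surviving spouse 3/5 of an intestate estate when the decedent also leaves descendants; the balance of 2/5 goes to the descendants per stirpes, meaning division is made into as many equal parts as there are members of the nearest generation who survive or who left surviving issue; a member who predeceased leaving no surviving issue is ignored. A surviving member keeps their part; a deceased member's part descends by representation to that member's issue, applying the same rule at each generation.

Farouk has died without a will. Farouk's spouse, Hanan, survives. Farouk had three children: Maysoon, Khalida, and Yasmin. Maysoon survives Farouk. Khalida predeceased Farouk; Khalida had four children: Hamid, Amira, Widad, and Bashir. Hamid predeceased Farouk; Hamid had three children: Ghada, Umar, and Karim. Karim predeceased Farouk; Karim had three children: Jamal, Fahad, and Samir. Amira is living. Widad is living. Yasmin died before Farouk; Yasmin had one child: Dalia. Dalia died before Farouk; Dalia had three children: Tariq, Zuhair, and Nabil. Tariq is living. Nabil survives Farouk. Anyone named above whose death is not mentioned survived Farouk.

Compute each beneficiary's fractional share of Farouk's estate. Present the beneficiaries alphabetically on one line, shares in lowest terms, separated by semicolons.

Hanan, as surviving spouse, takes 3/5.
The remaining 2/5 passes to Farouk's descendants per stirpes.
The 2/5 is divided into 3 equal shares of 2/15 among Maysoon, Khalida, Yasmin.
Maysoon is living and takes 2/15.
Khalida predeceased; the 2/15 allotted to Khalida's branch passes to Khalida's issue by representation.
The 2/15 is divided into 4 equal shares of 1/30 among Hamid, Amira, Widad, Bashir.
Hamid predeceased; the 1/30 allotted to Hamid's branch passes to Hamid's issue by representation.
The 1/30 is divided into 3 equal shares of 1/90 among Ghada, Umar, Karim.
Ghada is living and takes 1/90.
Umar is living and takes 1/90.
Karim predeceased; the 1/90 allotted to Karim's branch passes to Karim's issue by representation.
The 1/90 is divided into 3 equal shares of 1/270 among Jamal, Fahad, Samir.
Jamal is living and takes 1/270.
Fahad is living and takes 1/270.
Samir is living and takes 1/270.
Amira is living and takes 1/30.
Widad is living and takes 1/30.
Bashir is living and takes 1/30.
Yasmin predeceased; the 2/15 allotted to Yasmin's branch passes to Yasmin's issue by representation.
Dalia's line is the sole branch at this level, so the full 2/15 passes to Dalia's issue by representation.
The 2/15 is divided into 3 equal shares of 2/45 among Tariq, Zuhair, Nabil.
Tariq is living and takes 2/45.
Zuhair is living and takes 2/45.
Nabil is living and takes 2/45.

Amira 1/30; Bashir 1/30; Fahad 1/270; Ghada 1/90; Hanan 3/5; Jamal 1/270; Maysoon 2/15; Nabil 2/45; Samir 1/270; Tariq 2/45; Umar 1/90; Widad 1/30; Zuhair 2/45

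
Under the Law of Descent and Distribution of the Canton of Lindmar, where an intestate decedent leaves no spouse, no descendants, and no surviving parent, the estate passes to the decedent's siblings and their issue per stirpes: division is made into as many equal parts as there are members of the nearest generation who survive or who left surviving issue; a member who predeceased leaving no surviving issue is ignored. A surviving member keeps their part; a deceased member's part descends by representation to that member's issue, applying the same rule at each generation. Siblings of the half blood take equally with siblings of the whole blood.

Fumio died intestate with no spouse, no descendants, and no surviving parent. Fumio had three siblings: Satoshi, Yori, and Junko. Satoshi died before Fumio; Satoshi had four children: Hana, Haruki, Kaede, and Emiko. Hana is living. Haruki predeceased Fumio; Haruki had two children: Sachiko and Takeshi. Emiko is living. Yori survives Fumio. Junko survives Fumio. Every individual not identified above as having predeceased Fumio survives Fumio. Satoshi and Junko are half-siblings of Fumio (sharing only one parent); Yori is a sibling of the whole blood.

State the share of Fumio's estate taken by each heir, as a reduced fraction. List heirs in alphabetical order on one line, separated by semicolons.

No spouse, descendants, or parent survives, so the estate passes to Fumio's siblings per stirpes.
Half-blood and whole-blood siblings take equally under the stated rule.
The estate is divided into 3 equal shares of 1/3 among Satoshi, Yori, Junko.
Satoshi predeceased; the 1/3 allotted to Satoshi's branch passes to Satoshi's issue by representation.
The 1/3 is divided into 4 equal shares of 1/12 among Hana, Haruki, Kaede, Emiko.
Hana is living and takes 1/12.
Haruki predeceased; the 1/12 allotted to Haruki's branch passes to Haruki's issue by representation.
The 1/12 is divided into 2 equal shares of 1/24 among Sachiko, Takeshi.
Sachiko is living and takes 1/24.
Takeshi is living and takes 1/24.
Kaede is living and takes 1/12.
Emiko is living and takes 1/12.
Yori is living and takes 1/3.
Junko is living and takes 1/3.

Emiko 1/12; Hana 1/12; Junko 1/3; Kaede 1/12; Sachiko 1/24; Takeshi 1/24; Yori 1/3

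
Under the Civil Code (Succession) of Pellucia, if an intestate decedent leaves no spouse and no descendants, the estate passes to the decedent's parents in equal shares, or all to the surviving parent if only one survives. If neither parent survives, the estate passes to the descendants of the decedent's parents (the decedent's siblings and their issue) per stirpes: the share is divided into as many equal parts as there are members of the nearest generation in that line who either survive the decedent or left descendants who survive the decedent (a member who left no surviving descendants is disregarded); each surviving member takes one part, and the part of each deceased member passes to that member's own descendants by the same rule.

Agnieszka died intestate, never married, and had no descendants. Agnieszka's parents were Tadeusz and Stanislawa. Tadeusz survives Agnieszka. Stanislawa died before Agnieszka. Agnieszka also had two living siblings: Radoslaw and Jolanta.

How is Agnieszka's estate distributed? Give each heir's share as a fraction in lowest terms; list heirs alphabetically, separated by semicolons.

Only one parent, Tadeusz, survives, so Tadeusz takes the entire estate. The siblings take nothing because a surviving parent has priority.

Tadeusz 1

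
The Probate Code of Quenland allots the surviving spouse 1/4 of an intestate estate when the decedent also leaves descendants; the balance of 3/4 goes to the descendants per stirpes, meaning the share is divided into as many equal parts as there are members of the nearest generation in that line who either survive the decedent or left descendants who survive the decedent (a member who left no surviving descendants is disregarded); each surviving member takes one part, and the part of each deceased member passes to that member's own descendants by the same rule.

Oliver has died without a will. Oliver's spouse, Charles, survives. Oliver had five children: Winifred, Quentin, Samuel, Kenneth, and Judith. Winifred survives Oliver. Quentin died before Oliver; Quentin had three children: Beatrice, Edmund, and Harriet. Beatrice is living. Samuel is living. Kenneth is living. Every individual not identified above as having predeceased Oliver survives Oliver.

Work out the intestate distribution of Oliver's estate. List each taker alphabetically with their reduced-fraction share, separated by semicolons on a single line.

Beatrice 1/20; Charles 1/4; Edmund 1/20; Harriet 1/20; Judith 3/20; Kenneth 3/20; Samuel 3/20; Winifred 3/20

Charles, as surviving spouse, takes 1/4.
The remaining 3/4 passes to Oliver's descendants per stirpes.
The 3/4 is divided into 5 equal shares of 3/20 among Winifred, Quentin, Samuel, Kenneth, Judith.
Winifred is living and takes 3/20.
Quentin predeceased; the 3/20 allotted to Quentin's branch passes to Quentin's issue by representation.
The 3/20 is divided into 3 equal shares of 1/20 among Beatrice, Edmund, Harriet.
Beatrice is living and takes 1/20.
Edmund is living and takes 1/20.
Harriet is living and takes 1/20.
Samuel is living and takes 3/20.
Kenneth is living and takes 3/20.
Judith is living and takes 3/20.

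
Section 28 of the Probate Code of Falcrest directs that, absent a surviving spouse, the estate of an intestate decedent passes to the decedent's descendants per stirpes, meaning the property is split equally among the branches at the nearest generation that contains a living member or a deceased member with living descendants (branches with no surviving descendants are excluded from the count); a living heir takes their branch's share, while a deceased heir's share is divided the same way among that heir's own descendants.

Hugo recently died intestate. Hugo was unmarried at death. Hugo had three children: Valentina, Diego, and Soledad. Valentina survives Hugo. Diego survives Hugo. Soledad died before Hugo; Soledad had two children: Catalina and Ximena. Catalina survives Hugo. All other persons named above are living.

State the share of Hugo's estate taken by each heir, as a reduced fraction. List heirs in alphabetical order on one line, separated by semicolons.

Catalina 1/6; Diego 1/3; Valentina 1/3; Ximena 1/6

There is no surviving spouse, so the entire estate passes to Hugo's descendants per stirpes.
The estate is divided into 3 equal shares of 1/3 among Valentina, Diego, Soledad.
Valentina is living and takes 1/3.
Diego is living and takes 1/3.
Soledad predeceased; the 1/3 allotted to Soledad's branch passes to Soledad's issue by representation.
The 1/3 is divided into 2 equal shares of 1/6 among Catalina, Ximena.
Catalina is living and takes 1/6.
Ximena is living and takes 1/6.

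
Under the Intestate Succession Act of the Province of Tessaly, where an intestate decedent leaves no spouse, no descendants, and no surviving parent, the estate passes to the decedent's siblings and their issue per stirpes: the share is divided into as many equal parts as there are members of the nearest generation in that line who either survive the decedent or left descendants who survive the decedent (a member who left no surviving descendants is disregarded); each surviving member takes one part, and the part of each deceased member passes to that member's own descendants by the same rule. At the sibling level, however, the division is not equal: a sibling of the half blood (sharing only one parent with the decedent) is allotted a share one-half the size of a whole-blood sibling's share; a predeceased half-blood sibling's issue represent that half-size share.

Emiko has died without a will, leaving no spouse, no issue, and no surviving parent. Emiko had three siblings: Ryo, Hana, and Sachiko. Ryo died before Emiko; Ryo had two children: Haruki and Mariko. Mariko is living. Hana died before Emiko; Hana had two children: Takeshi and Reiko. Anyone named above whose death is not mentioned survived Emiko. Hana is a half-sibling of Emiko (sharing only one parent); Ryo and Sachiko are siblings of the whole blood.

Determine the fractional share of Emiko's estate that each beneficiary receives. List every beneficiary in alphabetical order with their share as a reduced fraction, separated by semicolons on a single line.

No spouse, descendants, or parent survives, so the estate passes to Emiko's siblings per stirpes.
Half-blood siblings count for one-half the weight of whole-blood siblings at the initial division.
Dividing 1 in proportion to weights (total weight 5/2): Ryo (weight 1) → 2/5; Hana (weight 1/2) → 1/5; Sachiko (weight 1) → 2/5.
Ryo predeceased; the 2/5 allotted to Ryo's branch passes to Ryo's issue by representation.
The 2/5 is divided into 2 equal shares of 1/5 among Haruki, Mariko.
Haruki is living and takes 1/5.
Mariko is living and takes 1/5.
Hana predeceased; the 1/5 allotted to Hana's branch passes to Hana's issue by representation.
The 1/5 is divided into 2 equal shares of 1/10 among Takeshi, Reiko.
Takeshi is living and takes 1/10.
Reiko is living and takes 1/10.
Sachiko is living and takes 2/5.

Haruki 1/5; Mariko 1/5; Reiko 1/10; Sachiko 2/5; Takeshi 1/10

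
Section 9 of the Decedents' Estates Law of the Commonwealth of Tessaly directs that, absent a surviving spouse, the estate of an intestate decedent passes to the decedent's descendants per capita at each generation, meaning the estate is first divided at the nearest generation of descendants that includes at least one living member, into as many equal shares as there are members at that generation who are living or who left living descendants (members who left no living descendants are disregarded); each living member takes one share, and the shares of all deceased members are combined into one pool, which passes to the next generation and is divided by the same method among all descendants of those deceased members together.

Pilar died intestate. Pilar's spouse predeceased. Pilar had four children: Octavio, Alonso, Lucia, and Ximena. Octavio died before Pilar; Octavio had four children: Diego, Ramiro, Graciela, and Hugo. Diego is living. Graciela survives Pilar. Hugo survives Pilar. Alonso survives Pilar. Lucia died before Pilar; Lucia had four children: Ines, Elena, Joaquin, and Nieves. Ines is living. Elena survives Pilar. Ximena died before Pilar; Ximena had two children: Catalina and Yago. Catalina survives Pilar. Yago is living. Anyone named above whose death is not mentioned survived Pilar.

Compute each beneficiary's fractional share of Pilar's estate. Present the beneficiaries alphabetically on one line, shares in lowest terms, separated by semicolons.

There is no surviving spouse, so the entire estate passes to Pilar's descendants per capita at each generation.
At generation 1 (Octavio, Alonso, Lucia, Ximena) there are 4 shares of (1)/4 = 1/4 each.
Living: Alonso — each takes 1/4.
Deceased: Octavio, Lucia, and Ximena. Their combined 3/4 is pooled and carried to generation 2.
At generation 2 (Diego, Ramiro, Graciela, Hugo, Ines, Elena, Joaquin, Nieves, Catalina, Yago) there are 10 shares of (3/4)/10 = 3/40 each.
Living: Diego, Ramiro, Graciela, Hugo, Ines, Elena, Joaquin, Nieves, Catalina, and Yago — each takes 3/40.

Alonso 1/4; Catalina 3/40; Diego 3/40; Elena 3/40; Graciela 3/40; Hugo 3/40; Ines 3/40; Joaquin 3/40; Nieves 3/40; Ramiro 3/40; Yago 3/40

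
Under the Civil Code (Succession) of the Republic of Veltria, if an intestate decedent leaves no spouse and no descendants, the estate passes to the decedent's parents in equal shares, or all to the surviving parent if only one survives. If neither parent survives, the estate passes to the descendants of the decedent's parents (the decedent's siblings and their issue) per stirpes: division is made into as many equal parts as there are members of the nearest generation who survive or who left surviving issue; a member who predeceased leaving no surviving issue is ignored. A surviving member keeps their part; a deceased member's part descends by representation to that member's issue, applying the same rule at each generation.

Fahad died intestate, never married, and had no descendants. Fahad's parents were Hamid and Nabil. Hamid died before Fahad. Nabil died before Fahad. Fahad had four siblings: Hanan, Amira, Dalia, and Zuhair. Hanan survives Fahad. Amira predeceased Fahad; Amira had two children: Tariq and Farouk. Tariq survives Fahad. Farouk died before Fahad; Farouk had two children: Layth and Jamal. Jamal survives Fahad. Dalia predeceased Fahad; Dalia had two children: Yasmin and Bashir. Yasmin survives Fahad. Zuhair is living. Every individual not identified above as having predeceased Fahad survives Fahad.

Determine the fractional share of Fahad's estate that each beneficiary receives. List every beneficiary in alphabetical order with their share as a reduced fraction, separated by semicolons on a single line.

Bashir 1/8; Hanan 1/4; Jamal 1/16; Layth 1/16; Tariq 1/8; Yasmin 1/8; Zuhair 1/4

Neither parent survives and there are no descendants, so the estate passes to Fahad's siblings and their issue per stirpes.
The estate is divided into 4 equal shares of 1/4 among Hanan, Amira, Dalia, Zuhair.
Hanan is living and takes 1/4.
Amira predeceased; the 1/4 allotted to Amira's branch passes to Amira's issue by representation.
The 1/4 is divided into 2 equal shares of 1/8 among Tariq, Farouk.
Tariq is living and takes 1/8.
Farouk predeceased; the 1/8 allotted to Farouk's branch passes to Farouk's issue by representation.
The 1/8 is divided into 2 equal shares of 1/16 among Layth, Jamal.
Layth is living and takes 1/16.
Jamal is living and takes 1/16.
Dalia predeceased; the 1/4 allotted to Dalia's branch passes to Dalia's issue by representation.
The 1/4 is divided into 2 equal shares of 1/8 among Yasmin, Bashir.
Yasmin is living and takes 1/8.
Bashir is living and takes 1/8.
Zuhair is living and takes 1/4.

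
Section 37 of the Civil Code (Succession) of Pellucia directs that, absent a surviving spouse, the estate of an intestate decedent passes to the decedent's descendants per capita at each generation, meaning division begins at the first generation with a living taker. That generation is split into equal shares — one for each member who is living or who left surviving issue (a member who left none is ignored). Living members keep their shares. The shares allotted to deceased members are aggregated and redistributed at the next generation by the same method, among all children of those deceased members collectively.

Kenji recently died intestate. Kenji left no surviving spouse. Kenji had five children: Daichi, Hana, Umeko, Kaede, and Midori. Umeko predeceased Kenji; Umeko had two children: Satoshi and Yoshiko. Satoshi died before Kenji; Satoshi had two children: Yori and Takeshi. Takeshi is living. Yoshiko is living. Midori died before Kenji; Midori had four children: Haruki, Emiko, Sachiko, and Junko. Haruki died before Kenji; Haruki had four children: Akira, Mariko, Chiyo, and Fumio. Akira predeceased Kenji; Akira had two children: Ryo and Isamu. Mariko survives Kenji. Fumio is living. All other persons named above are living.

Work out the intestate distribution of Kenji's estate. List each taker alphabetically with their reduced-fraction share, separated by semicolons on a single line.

Chiyo 1/45; Daichi 1/5; Emiko 1/15; Fumio 1/45; Hana 1/5; Isamu 1/90; Junko 1/15; Kaede 1/5; Mariko 1/45; Ryo 1/90; Sachiko 1/15; Takeshi 1/45; Yori 1/45; Yoshiko 1/15

There is no surviving spouse, so the entire estate passes to Kenji's descendants per capita at each generation.
At generation 1 (Daichi, Hana, Umeko, Kaede, Midori) there are 5 shares of (1)/5 = 1/5 each.
Living: Daichi, Hana, and Kaede — each takes 1/5.
Deceased: Umeko and Midori. Their combined 2/5 is pooled and carried to generation 2.
At generation 2 (Satoshi, Yoshiko, Haruki, Emiko, Sachiko, Junko) there are 6 shares of (2/5)/6 = 1/15 each.
Living: Yoshiko, Emiko, Sachiko, and Junko — each takes 1/15.
Deceased: Satoshi and Haruki. Their combined 2/15 is pooled and carried to generation 3.
At generation 3 (Yori, Takeshi, Akira, Mariko, Chiyo, Fumio) there are 6 shares of (2/15)/6 = 1/45 each.
Living: Yori, Takeshi, Mariko, Chiyo, and Fumio — each takes 1/45.
Deceased: Akira. That 1/45 share is carried to generation 4.
At generation 4 (Ryo, Isamu) there are 2 shares of (1/45)/2 = 1/90 each.
Living: Ryo and Isamu — each takes 1/90.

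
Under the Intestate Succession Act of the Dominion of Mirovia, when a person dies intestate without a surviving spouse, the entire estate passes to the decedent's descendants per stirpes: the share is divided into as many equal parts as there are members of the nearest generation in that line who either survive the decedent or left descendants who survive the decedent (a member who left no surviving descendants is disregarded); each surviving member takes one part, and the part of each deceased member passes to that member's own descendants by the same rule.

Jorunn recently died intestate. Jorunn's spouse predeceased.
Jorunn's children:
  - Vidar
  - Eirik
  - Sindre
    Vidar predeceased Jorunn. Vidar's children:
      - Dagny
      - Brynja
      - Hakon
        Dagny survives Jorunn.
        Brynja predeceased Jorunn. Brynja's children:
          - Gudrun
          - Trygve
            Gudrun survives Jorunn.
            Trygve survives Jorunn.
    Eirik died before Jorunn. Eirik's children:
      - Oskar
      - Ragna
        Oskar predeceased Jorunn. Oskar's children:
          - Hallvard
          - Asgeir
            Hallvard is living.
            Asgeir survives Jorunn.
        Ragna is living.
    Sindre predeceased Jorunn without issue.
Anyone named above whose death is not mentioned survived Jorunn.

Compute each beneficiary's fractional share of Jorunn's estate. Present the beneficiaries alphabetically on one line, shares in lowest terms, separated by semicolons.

Asgeir 1/8; Dagny 1/6; Gudrun 1/12; Hakon 1/6; Hallvard 1/8; Ragna 1/4; Trygve 1/12

There is no surviving spouse, so the entire estate passes to Jorunn's descendants per stirpes.
Sindre left no surviving issue, so that branch lapses and is disregarded.
The estate is divided into 2 equal shares of 1/2 among Vidar, Eirik.
Vidar predeceased; the 1/2 allotted to Vidar's branch passes to Vidar's issue by representation.
The 1/2 is divided into 3 equal shares of 1/6 among Dagny, Brynja, Hakon.
Dagny is living and takes 1/6.
Brynja predeceased; the 1/6 allotted to Brynja's branch passes to Brynja's issue by representation.
The 1/6 is divided into 2 equal shares of 1/12 among Gudrun, Trygve.
Gudrun is living and takes 1/12.
Trygve is living and takes 1/12.
Hakon is living and takes 1/6.
Eirik predeceased; the 1/2 allotted to Eirik's branch passes to Eirik's issue by representation.
The 1/2 is divided into 2 equal shares of 1/4 among Oskar, Ragna.
Oskar predeceased; the 1/4 allotted to Oskar's branch passes to Oskar's issue by representation.
The 1/4 is divided into 2 equal shares of 1/8 among Hallvard, Asgeir.
Hallvard is living and takes 1/8.
Asgeir is living and takes 1/8.
Ragna is living and takes 1/4.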